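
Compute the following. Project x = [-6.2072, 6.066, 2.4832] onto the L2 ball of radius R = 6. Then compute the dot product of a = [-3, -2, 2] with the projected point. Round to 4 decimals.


Step 1: Compute ||x|| (intermediates to 6 decimals).
||x|| = sqrt((-6.2072)^2 + 6.066^2 + 2.4832^2) = 9.02729
Step 2: Project.
Since ||x|| > R, scale = R/||x|| = 6/9.02729 = 0.664651, proj(x) = scale * x
proj(x) = [-4.125622, 4.031773, 1.650461]
Step 3: Dot product.
a^T * proj(x) = -3*(-4.125622) - 2*4.031773 + 2*1.650461 = 7.6142


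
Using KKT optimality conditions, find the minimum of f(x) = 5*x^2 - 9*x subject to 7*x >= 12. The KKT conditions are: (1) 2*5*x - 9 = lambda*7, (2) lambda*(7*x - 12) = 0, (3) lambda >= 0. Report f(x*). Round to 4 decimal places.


Step 1: Try lambda = 0 (constraint inactive).
x_unc = 9/(2*5) = 0.9
Check: 7*0.9 = 6.3 < 12 -- violated!
Step 2: Constraint must be active: 7*x = 12
x* = 12/7 = 1.7143 (rounded; the exact value 12/7 is used below)
lambda = (2*5*(12/7) - 9)/7 = 1.1633
Step 3: Compute optimal value.
f(x*) = 5*(12/7)^2 - 9*(12/7) = -0.7347


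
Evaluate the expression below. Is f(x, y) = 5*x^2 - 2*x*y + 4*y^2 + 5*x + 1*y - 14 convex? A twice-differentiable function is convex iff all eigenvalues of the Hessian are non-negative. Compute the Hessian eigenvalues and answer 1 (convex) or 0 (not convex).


The Hessian of f(x,y) = 5*x^2 - 2*x*y + 4*y^2 + 5*x + 1*y - 14 is:
H = [[10, -2], [-2, 8]]
Trace = 10 + 8 = 18
Determinant = 10*8 - (-2)^2 = 76
Discriminant = (18)^2 - 4*76 = 20.0
Eigenvalues: lambda_1 = 6.7639, lambda_2 = 11.2361
The function is convex.

1


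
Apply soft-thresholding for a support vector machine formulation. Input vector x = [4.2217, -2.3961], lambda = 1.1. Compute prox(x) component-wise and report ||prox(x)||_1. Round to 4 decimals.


Soft-thresholding with lambda = 1.1:
prox(4.2217) = sign(4.2217)*max(|4.2217| - 1.1, 0) = 3.1217
prox(-2.3961) = sign(-2.3961)*max(|-2.3961| - 1.1, 0) = -1.2961
prox(x) = [3.1217, -1.2961]
||prox(x)||_1 = 3.1217 + 1.2961 = 4.4178


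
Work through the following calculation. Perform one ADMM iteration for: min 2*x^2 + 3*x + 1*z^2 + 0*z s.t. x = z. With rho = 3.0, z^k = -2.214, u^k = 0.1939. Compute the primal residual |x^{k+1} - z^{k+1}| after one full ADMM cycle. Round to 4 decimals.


ADMM iteration with rho = 3.0, z^k = -2.214, u^k = 0.1939
Step 1: x-update.
Minimize 2*x^2 + 3*x + (3.0/2)*(x + 2.214 + 0.1939)^2
FOC: (2*2 + 3.0)*x = -3 + 3.0*(-2.214 - 0.1939)
x^{k+1} = -1.4605
Step 2: z-update.
Minimize 1*z^2 + 0*z + (3.0/2)*(-1.4605 - z + 0.1939)^2
FOC: (2*1 + 3.0)*z = 0 + 3.0*(-1.4605 + 0.1939)
z^{k+1} = -0.76
Step 3: u-update.
u^{k+1} = 0.1939 - 1.4605 + 0.76 = -0.5067
Step 4: Primal residual = |-1.4605 + 0.76| = 0.7006


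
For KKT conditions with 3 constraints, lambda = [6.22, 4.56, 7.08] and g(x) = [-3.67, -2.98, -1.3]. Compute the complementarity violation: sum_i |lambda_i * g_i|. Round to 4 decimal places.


KKT complementary slackness check:
lambda_1 * g_1 = 6.22 * -3.67 = -22.8274
lambda_2 * g_2 = 4.56 * -2.98 = -13.5888
lambda_3 * g_3 = 7.08 * -1.3 = -9.204
Total violation = 22.8274 + 13.5888 + 9.204 = 45.6202


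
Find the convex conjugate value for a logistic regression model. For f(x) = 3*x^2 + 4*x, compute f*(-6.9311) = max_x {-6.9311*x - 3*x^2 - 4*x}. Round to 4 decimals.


f*(y) = sup_x {y*x - a*x^2 - b*x} = sup_x {(y-b)*x - a*x^2}
FOC: (y - b) - 2a*x = 0 => x* = (y - b)/(2a)
x* = (-6.9311 - 4)/(2*3) = -1.8219
f*(-6.9311) = (y-b)^2/(4a) = (-6.9311 - 4)^2/(4*3)
= 119.4889/12 = 9.9574


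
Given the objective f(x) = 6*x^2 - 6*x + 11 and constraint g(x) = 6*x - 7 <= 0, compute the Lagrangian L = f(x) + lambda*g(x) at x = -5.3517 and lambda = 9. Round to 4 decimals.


Step 1: Evaluate f(x).
f(-5.3517) = 6*(-5.3517)^2 - 6*(-5.3517) + 11 = 214.9544
Step 2: Evaluate g(x).
g(-5.3517) = 6*-5.3517 - 7 = -39.1102
Step 3: Compute Lagrangian.
L = 214.9544 + 9*-39.1102 = -137.0374


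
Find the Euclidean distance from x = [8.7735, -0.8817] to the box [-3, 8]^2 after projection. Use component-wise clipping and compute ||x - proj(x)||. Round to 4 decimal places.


Project each component onto [-3, 8].
clip(8.7735) = 8.0, clip(-0.8817) = -0.8817
Projection = [8.0, -0.8817]
Squared diffs: [0.5983, 0.0]
Distance = sqrt(0.5983) = 0.7735


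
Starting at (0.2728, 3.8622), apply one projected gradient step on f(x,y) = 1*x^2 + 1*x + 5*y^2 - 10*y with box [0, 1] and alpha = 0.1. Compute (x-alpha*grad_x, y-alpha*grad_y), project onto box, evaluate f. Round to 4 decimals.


Step 1: Compute gradient at (0.2728, 3.8622).
grad_x = 2*1*0.2728 + 1 = 1.5456
grad_y = 2*5*3.8622 - 10 = 28.622
Step 2: Gradient step.
x_raw = 0.2728 - 0.1*1.5456 = 0.1182
y_raw = 3.8622 - 0.1*28.622 = 1.0
Step 3: Project onto [0, 1].
x_proj = clip(0.1182) = 0.1182
y_proj = clip(1.0) = 1.0
Step 4: Evaluate f.
f(0.1182, 1.0) = -4.8678


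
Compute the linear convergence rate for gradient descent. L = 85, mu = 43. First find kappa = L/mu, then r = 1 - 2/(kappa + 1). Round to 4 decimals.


Step 1: Compute the condition number.
kappa = L/mu = 85/43 = 1.9767
Step 2: Compute the convergence rate.
r = 1 - 2/(kappa + 1) = 1 - 2*mu/(L + mu) = (L - mu)/(L + mu) = 42/128 = 0.3281


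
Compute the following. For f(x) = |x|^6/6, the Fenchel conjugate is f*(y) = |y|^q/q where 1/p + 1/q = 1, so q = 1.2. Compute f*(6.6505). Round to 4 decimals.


The conjugate exponent q satisfies 1/p + 1/q = 1.
p = 6, so q = 6/(6 - 1) = 1.2
|y|^q = 6.6505^1.2 = 9.7146
f*(6.6505) = 9.7146 / 1.2 = 8.0955


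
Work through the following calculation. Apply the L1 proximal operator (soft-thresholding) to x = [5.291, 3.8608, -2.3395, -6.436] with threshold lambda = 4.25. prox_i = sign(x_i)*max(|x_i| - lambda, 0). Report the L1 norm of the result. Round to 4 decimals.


Soft-thresholding with lambda = 4.25:
prox(5.291) = sign(5.291)*max(|5.291| - 4.25, 0) = 1.041
prox(3.8608) = sign(3.8608)*max(|3.8608| - 4.25, 0) = 0.0
prox(-2.3395) = sign(-2.3395)*max(|-2.3395| - 4.25, 0) = 0.0
prox(-6.436) = sign(-6.436)*max(|-6.436| - 4.25, 0) = -2.186
prox(x) = [1.041, 0.0, 0.0, -2.186]
||prox(x)||_1 = 1.041 + 0.0 + 0.0 + 2.186 = 3.227


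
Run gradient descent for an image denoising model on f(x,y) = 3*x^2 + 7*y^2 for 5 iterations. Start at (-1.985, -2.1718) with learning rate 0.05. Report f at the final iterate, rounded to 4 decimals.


Gradient descent on f(x,y) = 3*x^2 + 7*y^2.
Starting point: (-1.985, -2.1718), alpha = 0.05
Step 1: grad_x = 2*3*-1.985 = -11.91, grad_y = 2*7*-2.1718 = -30.4052
  x_1 = -1.985 - 0.05*-11.91 = -1.3895
  y_1 = -2.1718 - 0.05*-30.4052 = -0.6515
Step 2: grad_x = 2*3*-1.3895 = -8.337, grad_y = 2*7*-0.6515 = -9.1216
  x_2 = -1.3895 - 0.05*-8.337 = -0.9727
  y_2 = -0.6515 - 0.05*-9.1216 = -0.1955
Step 3: grad_x = 2*3*-0.9727 = -5.8359, grad_y = 2*7*-0.1955 = -2.7365
  x_3 = -0.9727 - 0.05*-5.8359 = -0.6809
  y_3 = -0.1955 - 0.05*-2.7365 = -0.0586
Step 4: grad_x = 2*3*-0.6809 = -4.0851, grad_y = 2*7*-0.0586 = -0.8209
  x_4 = -0.6809 - 0.05*-4.0851 = -0.4766
  y_4 = -0.0586 - 0.05*-0.8209 = -0.0176
Step 5: grad_x = 2*3*-0.4766 = -2.8596, grad_y = 2*7*-0.0176 = -0.2463
  x_5 = -0.4766 - 0.05*-2.8596 = -0.3336
  y_5 = -0.0176 - 0.05*-0.2463 = -0.0053
f(-0.3336, -0.0053) = 3*(-0.3336)^2 + 7*(-0.0053)^2 = 0.3341


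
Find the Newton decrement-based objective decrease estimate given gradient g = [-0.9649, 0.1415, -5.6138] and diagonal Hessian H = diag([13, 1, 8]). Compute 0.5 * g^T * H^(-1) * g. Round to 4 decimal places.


Step 1: H is diagonal, so H^(-1) * g = [-0.0742, 0.1415, -0.7017].
Step 2: g^T H^(-1) g = sum_i g_i^2 / H_ii
  = (-0.9649)^2/13 + (0.1415)^2/1 + (-5.6138)^2/8
  = 0.0716 + 0.02 + 3.9393 = 4.031
Step 3: Objective decrease = 0.5 * g^T H^(-1) g = 2.0155


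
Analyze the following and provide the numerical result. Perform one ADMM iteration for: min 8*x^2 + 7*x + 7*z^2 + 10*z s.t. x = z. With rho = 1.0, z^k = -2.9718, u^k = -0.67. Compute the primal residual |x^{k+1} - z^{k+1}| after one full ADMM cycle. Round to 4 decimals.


ADMM iteration with rho = 1.0, z^k = -2.9718, u^k = -0.67
Step 1: x-update.
Minimize 8*x^2 + 7*x + (1.0/2)*(x + 2.9718 - 0.67)^2
FOC: (2*8 + 1.0)*x = -7 + 1.0*(-2.9718 + 0.67)
x^{k+1} = -0.5472
Step 2: z-update.
Minimize 7*z^2 + 10*z + (1.0/2)*(-0.5472 - z - 0.67)^2
FOC: (2*7 + 1.0)*z = -10 + 1.0*(-0.5472 - 0.67)
z^{k+1} = -0.7478
Step 3: u-update.
u^{k+1} = -0.67 - 0.5472 + 0.7478 = -0.4694
Step 4: Primal residual = |-0.5472 + 0.7478| = 0.2006


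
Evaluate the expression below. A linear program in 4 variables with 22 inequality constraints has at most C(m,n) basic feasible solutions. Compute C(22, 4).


Each vertex corresponds to some choice of n active constraints out of m, so the number of vertices is at most C(m, n) = m! / (n!(m-n)!).
m = 22, n = 4
Numerator: 22 * 21 * 20 * 19
Denominator: 4! = 24
C(22, 4) = 7315


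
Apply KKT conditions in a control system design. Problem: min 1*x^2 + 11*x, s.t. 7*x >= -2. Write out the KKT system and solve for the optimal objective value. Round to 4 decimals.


Step 1: Try lambda = 0 (constraint inactive).
x_unc = -11/(2*1) = -5.5
Check: 7*-5.5 = -38.5 < -2 -- violated!
Step 2: Constraint must be active: 7*x = -2
x* = -2/7 = -0.2857 (rounded; the exact value -2/7 is used below)
lambda = (2*1*(-2/7) + 11)/7 = 1.4898
Step 3: Compute optimal value.
f(x*) = 1*(-2/7)^2 + 11*(-2/7) = -3.0612


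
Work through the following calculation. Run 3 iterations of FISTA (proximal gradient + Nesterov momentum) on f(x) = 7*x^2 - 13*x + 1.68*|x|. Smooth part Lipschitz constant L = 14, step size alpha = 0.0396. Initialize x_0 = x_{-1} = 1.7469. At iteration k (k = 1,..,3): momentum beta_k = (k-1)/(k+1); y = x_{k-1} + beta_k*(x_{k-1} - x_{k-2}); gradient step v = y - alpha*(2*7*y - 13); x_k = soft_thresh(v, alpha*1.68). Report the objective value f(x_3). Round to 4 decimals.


FISTA on f(x) = 7*x^2 - 13*x + 1.68*|x|
L = 14, alpha = 0.0396
Iteration 1: beta = 0.0, y = 1.7469 + 0.0*(1.7469 - 1.7469) = 1.7469
  grad(y) = 11.4566, v = y - alpha*grad = 1.2932
  prox(v) = soft_thresh(1.2932, 0.0665) = 1.2267
Iteration 2: beta = 0.3333, y = 1.2267 + 0.3333*(1.2267 - 1.7469) = 1.0533
  grad(y) = 1.746, v = y - alpha*grad = 0.9841
  prox(v) = soft_thresh(0.9841, 0.0665) = 0.9176
Iteration 3: beta = 0.5, y = 0.9176 + 0.5*(0.9176 - 1.2267) = 0.7631
  grad(y) = -2.3169, v = y - alpha*grad = 0.8548
  prox(v) = soft_thresh(0.8548, 0.0665) = 0.7883
f(x_3) = 7*0.7883^2 - 13*0.7883 + 1.68*|0.7883| = -4.5736


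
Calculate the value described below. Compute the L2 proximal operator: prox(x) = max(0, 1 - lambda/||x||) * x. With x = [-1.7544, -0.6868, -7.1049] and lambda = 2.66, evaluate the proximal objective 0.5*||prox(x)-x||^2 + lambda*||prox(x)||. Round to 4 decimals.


Step 1: Compute ||x||.
||x|| = 7.3505
Step 2: Compute scaling factor.
scale = max(0, 1 - 2.66/7.3505) = 0.6381
Step 3: prox(x) = [-1.1195, -0.4383, -4.5338]
||prox(x)|| = 4.6905
Step 4: Proximal objective.
0.5*||prox-x||^2 = 3.5378
lambda*||prox|| = 12.4767
Total = 16.0144


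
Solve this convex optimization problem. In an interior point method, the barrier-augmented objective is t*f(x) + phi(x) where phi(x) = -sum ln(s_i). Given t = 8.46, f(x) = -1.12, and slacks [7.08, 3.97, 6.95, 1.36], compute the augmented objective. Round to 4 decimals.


Step 1: Compute log-barrier.
ln values: [1.9573, 1.3788, 1.9387, 0.3075]
phi = -(1.9573 + 1.3788 + 1.9387 + 0.3075) = -5.5823
Step 2: Compute augmented objective.
t*f(x) = 8.46*-1.12 = -9.4752
Total = -9.4752 - 5.5823 = -15.0575


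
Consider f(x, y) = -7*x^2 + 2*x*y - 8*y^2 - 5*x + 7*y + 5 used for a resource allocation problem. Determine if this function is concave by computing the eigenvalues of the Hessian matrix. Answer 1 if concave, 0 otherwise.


The Hessian of f(x,y) = -7*x^2 + 2*x*y - 8*y^2 - 5*x + 7*y + 5 is:
H = [[-14, 2], [2, -16]]
Trace = -14 - 16 = -30
Determinant = -14*-16 - (2)^2 = 220
Discriminant = (-30)^2 - 4*220 = 20.0
Eigenvalues: lambda_1 = -17.2361, lambda_2 = -12.7639
The function is concave.

1


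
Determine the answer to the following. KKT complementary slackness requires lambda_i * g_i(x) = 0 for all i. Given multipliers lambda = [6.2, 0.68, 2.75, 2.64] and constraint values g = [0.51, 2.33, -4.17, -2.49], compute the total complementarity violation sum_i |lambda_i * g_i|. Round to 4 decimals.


KKT complementary slackness check:
lambda_1 * g_1 = 6.2 * 0.51 = 3.162
lambda_2 * g_2 = 0.68 * 2.33 = 1.5844
lambda_3 * g_3 = 2.75 * -4.17 = -11.4675
lambda_4 * g_4 = 2.64 * -2.49 = -6.5736
Total violation = 3.162 + 1.5844 + 11.4675 + 6.5736 = 22.7875


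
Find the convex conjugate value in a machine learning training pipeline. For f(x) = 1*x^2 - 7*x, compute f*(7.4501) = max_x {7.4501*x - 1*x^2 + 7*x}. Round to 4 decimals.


f*(y) = sup_x {y*x - a*x^2 - b*x} = sup_x {(y-b)*x - a*x^2}
FOC: (y - b) - 2a*x = 0 => x* = (y - b)/(2a)
x* = (7.4501 + 7)/(2*1) = 7.2251
f*(7.4501) = (y-b)^2/(4a) = (7.4501 + 7)^2/(4*1)
= 208.8054/4 = 52.2013


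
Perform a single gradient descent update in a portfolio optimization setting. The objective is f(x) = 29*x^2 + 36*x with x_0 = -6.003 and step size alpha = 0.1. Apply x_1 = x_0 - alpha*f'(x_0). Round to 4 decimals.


We compute the gradient at x_0 and apply the update.
f'(x) = 58*x + 36
f'(-6.003) = 58*-6.003 + 36 = -312.174
x_1 = -6.003 - 0.1*-312.174 = 25.2144


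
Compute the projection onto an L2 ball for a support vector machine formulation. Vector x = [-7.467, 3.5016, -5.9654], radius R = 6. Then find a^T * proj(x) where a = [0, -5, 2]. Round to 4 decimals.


Step 1: Compute ||x|| (intermediates to 6 decimals).
||x|| = sqrt((-7.467)^2 + 3.5016^2 + (-5.9654)^2) = 10.17857
Step 2: Project.
Since ||x|| > R, scale = R/||x|| = 6/10.17857 = 0.589474, proj(x) = scale * x
proj(x) = [-4.401602, 2.064102, -3.516448]
Step 3: Dot product.
a^T * proj(x) = 0*(-4.401602) - 5*2.064102 + 2*(-3.516448) = -17.3534


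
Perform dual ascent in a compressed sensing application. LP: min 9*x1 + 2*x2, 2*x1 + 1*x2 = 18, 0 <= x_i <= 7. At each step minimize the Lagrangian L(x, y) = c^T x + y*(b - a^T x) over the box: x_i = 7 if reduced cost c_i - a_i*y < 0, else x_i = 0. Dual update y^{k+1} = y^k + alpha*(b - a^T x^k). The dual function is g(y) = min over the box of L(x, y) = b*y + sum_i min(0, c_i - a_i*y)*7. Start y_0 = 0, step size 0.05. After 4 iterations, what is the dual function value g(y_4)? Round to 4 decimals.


Dual ascent for LP: min 9*x1 + 2*x2, 2*x1 + 1*x2 = 18, 0 <= x_i <= 7
Step 1: y^k = 0.0, reduced costs: (9.0, 2.0)
  x^k = (0.0, 0.0), subgradient = b - a^T x = 18.0
  y^{k+1} = 0.0 + 0.05*18.0 = 0.9
Step 2: y^k = 0.9, reduced costs: (7.2, 1.1)
  x^k = (0.0, 0.0), subgradient = b - a^T x = 18.0
  y^{k+1} = 0.9 + 0.05*18.0 = 1.8
Step 3: y^k = 1.8, reduced costs: (5.4, 0.2)
  x^k = (0.0, 0.0), subgradient = b - a^T x = 18.0
  y^{k+1} = 1.8 + 0.05*18.0 = 2.7
Step 4: y^k = 2.7, reduced costs: (3.6, -0.7)
  x^k = (0.0, 7.0), subgradient = b - a^T x = 11.0
  y^{k+1} = 2.7 + 0.05*11.0 = 3.25
Dual objective at y_4 = 3.25: reduced costs (2.5, -1.25), box minimizer x = (0.0, 7.0)
g(y_4) = b*y + (c1 - a1*y)*x1 + (c2 - a2*y)*x2 = 18*3.25 + 2.5*0.0 + (-1.25)*7.0 = 58.5 + 0.0 - 8.75 = 49.75


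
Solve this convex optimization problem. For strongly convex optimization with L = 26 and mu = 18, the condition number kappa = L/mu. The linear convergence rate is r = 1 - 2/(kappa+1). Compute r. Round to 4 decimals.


Step 1: Compute the condition number.
kappa = L/mu = 26/18 = 1.4444
Step 2: Compute the convergence rate.
r = 1 - 2/(kappa + 1) = 1 - 2*mu/(L + mu) = (L - mu)/(L + mu) = 8/44 = 0.1818


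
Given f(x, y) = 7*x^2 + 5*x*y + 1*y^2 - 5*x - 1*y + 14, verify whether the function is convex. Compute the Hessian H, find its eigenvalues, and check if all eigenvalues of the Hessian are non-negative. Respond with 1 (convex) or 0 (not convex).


The Hessian of f(x,y) = 7*x^2 + 5*x*y + 1*y^2 - 5*x - 1*y + 14 is:
H = [[14, 5], [5, 2]]
Trace = 14 + 2 = 16
Determinant = 14*2 - (5)^2 = 3
Discriminant = (16)^2 - 4*3 = 244.0
Eigenvalues: lambda_1 = 0.1898, lambda_2 = 15.8102
The function is convex.

1


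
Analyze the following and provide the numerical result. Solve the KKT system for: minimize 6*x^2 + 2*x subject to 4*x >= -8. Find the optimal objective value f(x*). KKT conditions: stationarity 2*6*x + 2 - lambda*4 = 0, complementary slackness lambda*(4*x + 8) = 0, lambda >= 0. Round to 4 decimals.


Step 1: Try lambda = 0 (constraint inactive).
Stationarity: 2*6*x + 2 = 0
x* = -2/(2*6) = -1/6 = -0.1667 (rounded; the exact value -1/6 is used below)
Check constraint: 4*-0.1667 = -0.6668 >= -8 -- satisfied.
Step 2: Compute optimal value.
f(x*) = 6*(-1/6)^2 + 2*(-1/6) = -0.1667


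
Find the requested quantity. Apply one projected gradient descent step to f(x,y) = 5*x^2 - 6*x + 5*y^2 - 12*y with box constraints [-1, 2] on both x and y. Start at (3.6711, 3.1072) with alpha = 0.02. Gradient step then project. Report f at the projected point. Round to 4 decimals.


Step 1: Compute gradient at (3.6711, 3.1072).
grad_x = 2*5*3.6711 - 6 = 30.711
grad_y = 2*5*3.1072 - 12 = 19.072
Step 2: Gradient step.
x_raw = 3.6711 - 0.02*30.711 = 3.0569
y_raw = 3.1072 - 0.02*19.072 = 2.7258
Step 3: Project onto [-1, 2].
x_proj = clip(3.0569) = 2.0
y_proj = clip(2.7258) = 2.0
Step 4: Evaluate f.
f(2.0, 2.0) = 4.0


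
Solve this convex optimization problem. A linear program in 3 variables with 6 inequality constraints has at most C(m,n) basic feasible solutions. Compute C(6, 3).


Each vertex corresponds to some choice of n active constraints out of m, so the number of vertices is at most C(m, n) = m! / (n!(m-n)!).
m = 6, n = 3
Numerator: 6 * 5 * 4
Denominator: 3! = 6
C(6, 3) = 20


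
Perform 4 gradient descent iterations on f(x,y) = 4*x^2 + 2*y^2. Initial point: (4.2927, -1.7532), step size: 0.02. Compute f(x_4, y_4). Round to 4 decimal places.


Gradient descent on f(x,y) = 4*x^2 + 2*y^2.
Starting point: (4.2927, -1.7532), alpha = 0.02
Step 1: grad_x = 2*4*4.2927 = 34.3416, grad_y = 2*2*-1.7532 = -7.0128
  x_1 = 4.2927 - 0.02*34.3416 = 3.6059
  y_1 = -1.7532 - 0.02*-7.0128 = -1.6129
Step 2: grad_x = 2*4*3.6059 = 28.8469, grad_y = 2*2*-1.6129 = -6.4518
  x_2 = 3.6059 - 0.02*28.8469 = 3.0289
  y_2 = -1.6129 - 0.02*-6.4518 = -1.4839
Step 3: grad_x = 2*4*3.0289 = 24.2314, grad_y = 2*2*-1.4839 = -5.9356
  x_3 = 3.0289 - 0.02*24.2314 = 2.5443
  y_3 = -1.4839 - 0.02*-5.9356 = -1.3652
Step 4: grad_x = 2*4*2.5443 = 20.3544, grad_y = 2*2*-1.3652 = -5.4608
  x_4 = 2.5443 - 0.02*20.3544 = 2.1372
  y_4 = -1.3652 - 0.02*-5.4608 = -1.256
f(2.1372, -1.256) = 4*2.1372^2 + 2*(-1.256)^2 = 21.4257


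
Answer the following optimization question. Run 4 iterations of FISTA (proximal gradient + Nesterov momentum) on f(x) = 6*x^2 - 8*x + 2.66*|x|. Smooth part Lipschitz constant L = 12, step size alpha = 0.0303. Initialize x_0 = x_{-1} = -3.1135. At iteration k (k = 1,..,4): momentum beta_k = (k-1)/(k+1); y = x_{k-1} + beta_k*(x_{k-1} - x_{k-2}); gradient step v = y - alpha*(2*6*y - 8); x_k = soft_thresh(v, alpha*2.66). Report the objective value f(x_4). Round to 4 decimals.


FISTA on f(x) = 6*x^2 - 8*x + 2.66*|x|
L = 12, alpha = 0.0303
Iteration 1: beta = 0.0, y = -3.1135 + 0.0*(-3.1135 + 3.1135) = -3.1135
  grad(y) = -45.362, v = y - alpha*grad = -1.739
  prox(v) = soft_thresh(-1.739, 0.0806) = -1.6584
Iteration 2: beta = 0.3333, y = -1.6584 + 0.3333*(-1.6584 + 3.1135) = -1.1734
  grad(y) = -22.0809, v = y - alpha*grad = -0.5044
  prox(v) = soft_thresh(-0.5044, 0.0806) = -0.4238
Iteration 3: beta = 0.5, y = -0.4238 + 0.5*(-0.4238 + 1.6584) = 0.1936
  grad(y) = -5.6771, v = y - alpha*grad = 0.3656
  prox(v) = soft_thresh(0.3656, 0.0806) = 0.285
Iteration 4: beta = 0.6, y = 0.285 + 0.6*(0.285 + 0.4238) = 0.7102
  grad(y) = 0.523, v = y - alpha*grad = 0.6944
  prox(v) = soft_thresh(0.6944, 0.0806) = 0.6138
f(x_4) = 6*0.6138^2 - 8*0.6138 + 2.66*|0.6138| = -1.0172


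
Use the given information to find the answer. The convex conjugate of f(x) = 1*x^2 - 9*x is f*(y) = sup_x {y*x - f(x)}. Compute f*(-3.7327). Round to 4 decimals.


f*(y) = sup_x {y*x - a*x^2 - b*x} = sup_x {(y-b)*x - a*x^2}
FOC: (y - b) - 2a*x = 0 => x* = (y - b)/(2a)
x* = (-3.7327 + 9)/(2*1) = 2.6337
f*(-3.7327) = (y-b)^2/(4a) = (-3.7327 + 9)^2/(4*1)
= 27.7444/4 = 6.9361


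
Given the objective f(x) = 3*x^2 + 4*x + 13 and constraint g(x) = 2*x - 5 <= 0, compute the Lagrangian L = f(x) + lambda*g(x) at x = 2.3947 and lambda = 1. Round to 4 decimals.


Step 1: Evaluate f(x).
f(2.3947) = 3*2.3947^2 + 4*2.3947 + 13 = 39.7826
Step 2: Evaluate g(x).
g(2.3947) = 2*2.3947 - 5 = -0.2106
Step 3: Compute Lagrangian.
L = 39.7826 + 1*-0.2106 = 39.572


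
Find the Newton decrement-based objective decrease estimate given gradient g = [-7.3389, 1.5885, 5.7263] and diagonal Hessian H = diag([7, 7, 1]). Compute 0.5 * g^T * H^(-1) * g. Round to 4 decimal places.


Step 1: H is diagonal, so H^(-1) * g = [-1.0484, 0.2269, 5.7263].
Step 2: g^T H^(-1) g = sum_i g_i^2 / H_ii
  = (-7.3389)^2/7 + (1.5885)^2/7 + (5.7263)^2/1
  = 7.6942 + 0.3605 + 32.7905 = 40.8452
Step 3: Objective decrease = 0.5 * g^T H^(-1) g = 20.4226


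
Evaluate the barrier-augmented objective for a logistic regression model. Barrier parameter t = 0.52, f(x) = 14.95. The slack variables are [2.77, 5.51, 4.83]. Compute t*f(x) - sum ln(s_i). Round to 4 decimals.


Step 1: Compute log-barrier.
ln values: [1.0188, 1.7066, 1.5748]
phi = -(1.0188 + 1.7066 + 1.5748) = -4.3003
Step 2: Compute augmented objective.
t*f(x) = 0.52*14.95 = 7.774
Total = 7.774 - 4.3003 = 3.4737


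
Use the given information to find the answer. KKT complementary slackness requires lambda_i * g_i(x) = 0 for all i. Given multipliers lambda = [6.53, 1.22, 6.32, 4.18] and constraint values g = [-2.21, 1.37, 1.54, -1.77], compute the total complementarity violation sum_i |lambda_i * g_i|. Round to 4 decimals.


KKT complementary slackness check:
lambda_1 * g_1 = 6.53 * -2.21 = -14.4313
lambda_2 * g_2 = 1.22 * 1.37 = 1.6714
lambda_3 * g_3 = 6.32 * 1.54 = 9.7328
lambda_4 * g_4 = 4.18 * -1.77 = -7.3986
Total violation = 14.4313 + 1.6714 + 9.7328 + 7.3986 = 33.2341


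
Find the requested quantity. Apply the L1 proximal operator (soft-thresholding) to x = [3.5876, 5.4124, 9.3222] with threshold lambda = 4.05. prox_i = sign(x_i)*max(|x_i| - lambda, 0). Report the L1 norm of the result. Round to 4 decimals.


Soft-thresholding with lambda = 4.05:
prox(3.5876) = sign(3.5876)*max(|3.5876| - 4.05, 0) = 0.0
prox(5.4124) = sign(5.4124)*max(|5.4124| - 4.05, 0) = 1.3624
prox(9.3222) = sign(9.3222)*max(|9.3222| - 4.05, 0) = 5.2722
prox(x) = [0.0, 1.3624, 5.2722]
||prox(x)||_1 = 0.0 + 1.3624 + 5.2722 = 6.6346


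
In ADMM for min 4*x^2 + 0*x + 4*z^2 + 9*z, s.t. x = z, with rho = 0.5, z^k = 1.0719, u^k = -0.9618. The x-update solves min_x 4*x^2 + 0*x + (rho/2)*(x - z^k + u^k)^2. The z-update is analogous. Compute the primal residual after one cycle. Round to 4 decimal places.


ADMM iteration with rho = 0.5, z^k = 1.0719, u^k = -0.9618
Step 1: x-update.
Minimize 4*x^2 + 0*x + (0.5/2)*(x - 1.0719 - 0.9618)^2
FOC: (2*4 + 0.5)*x = 0 + 0.5*(1.0719 + 0.9618)
x^{k+1} = 0.1196
Step 2: z-update.
Minimize 4*z^2 + 9*z + (0.5/2)*(0.1196 - z - 0.9618)^2
FOC: (2*4 + 0.5)*z = -9 + 0.5*(0.1196 - 0.9618)
z^{k+1} = -1.1084
Step 3: u-update.
u^{k+1} = -0.9618 + 0.1196 + 1.1084 = 0.2662
Step 4: Primal residual = |0.1196 + 1.1084| = 1.228


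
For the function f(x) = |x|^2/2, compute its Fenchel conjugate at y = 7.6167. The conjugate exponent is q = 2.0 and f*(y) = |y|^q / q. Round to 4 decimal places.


The conjugate exponent q satisfies 1/p + 1/q = 1.
p = 2, so q = 2/(2 - 1) = 2.0
|y|^q = 7.6167^2.0 = 58.0141
f*(7.6167) = 58.0141 / 2.0 = 29.0071


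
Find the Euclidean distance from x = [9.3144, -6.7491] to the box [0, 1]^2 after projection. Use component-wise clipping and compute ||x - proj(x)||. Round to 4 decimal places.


Project each component onto [0, 1].
clip(9.3144) = 1.0, clip(-6.7491) = 0.0
Projection = [1.0, 0.0]
Squared diffs: [69.1292, 45.5504]
Distance = sqrt(114.6796) = 10.7089


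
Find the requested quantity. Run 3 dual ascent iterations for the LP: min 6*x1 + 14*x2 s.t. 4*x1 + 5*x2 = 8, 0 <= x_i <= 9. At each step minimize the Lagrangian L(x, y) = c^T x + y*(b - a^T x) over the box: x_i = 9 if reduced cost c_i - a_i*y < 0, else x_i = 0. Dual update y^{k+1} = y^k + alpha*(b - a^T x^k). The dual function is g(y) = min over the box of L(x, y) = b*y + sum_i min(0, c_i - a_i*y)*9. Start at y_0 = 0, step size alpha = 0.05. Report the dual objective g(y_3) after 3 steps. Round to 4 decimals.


Dual ascent for LP: min 6*x1 + 14*x2, 4*x1 + 5*x2 = 8, 0 <= x_i <= 9
Step 1: y^k = 0.0, reduced costs: (6.0, 14.0)
  x^k = (0.0, 0.0), subgradient = b - a^T x = 8.0
  y^{k+1} = 0.0 + 0.05*8.0 = 0.4
Step 2: y^k = 0.4, reduced costs: (4.4, 12.0)
  x^k = (0.0, 0.0), subgradient = b - a^T x = 8.0
  y^{k+1} = 0.4 + 0.05*8.0 = 0.8
Step 3: y^k = 0.8, reduced costs: (2.8, 10.0)
  x^k = (0.0, 0.0), subgradient = b - a^T x = 8.0
  y^{k+1} = 0.8 + 0.05*8.0 = 1.2
Dual objective at y_3 = 1.2: reduced costs (1.2, 8.0), box minimizer x = (0.0, 0.0)
g(y_3) = b*y + (c1 - a1*y)*x1 + (c2 - a2*y)*x2 = 8*1.2 + 1.2*0.0 + 8.0*0.0 = 9.6 + 0.0 + 0.0 = 9.6


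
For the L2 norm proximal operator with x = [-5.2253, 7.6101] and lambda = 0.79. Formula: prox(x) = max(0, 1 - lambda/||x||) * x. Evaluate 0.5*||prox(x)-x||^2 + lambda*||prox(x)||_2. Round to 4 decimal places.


Step 1: Compute ||x||.
||x|| = 9.2313
Step 2: Compute scaling factor.
scale = max(0, 1 - 0.79/9.2313) = 0.9144
Step 3: prox(x) = [-4.7781, 6.9588]
||prox(x)|| = 8.4413
Step 4: Proximal objective.
0.5*||prox-x||^2 = 0.3121
lambda*||prox|| = 6.6686
Total = 6.9807


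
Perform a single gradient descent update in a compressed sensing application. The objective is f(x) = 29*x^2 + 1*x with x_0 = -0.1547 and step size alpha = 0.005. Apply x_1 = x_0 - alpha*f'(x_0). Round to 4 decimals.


We compute the gradient at x_0 and apply the update.
f'(x) = 58*x + 1
f'(-0.1547) = 58*-0.1547 + 1 = -7.9726
x_1 = -0.1547 - 0.005*-7.9726 = -0.1148


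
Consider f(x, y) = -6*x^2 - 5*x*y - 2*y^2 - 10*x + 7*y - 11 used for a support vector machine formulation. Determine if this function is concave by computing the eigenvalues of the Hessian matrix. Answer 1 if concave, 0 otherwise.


The Hessian of f(x,y) = -6*x^2 - 5*x*y - 2*y^2 - 10*x + 7*y - 11 is:
H = [[-12, -5], [-5, -4]]
Trace = -12 - 4 = -16
Determinant = -12*-4 - (-5)^2 = 23
Discriminant = (-16)^2 - 4*23 = 164.0
Eigenvalues: lambda_1 = -14.4031, lambda_2 = -1.5969
The function is concave.

1


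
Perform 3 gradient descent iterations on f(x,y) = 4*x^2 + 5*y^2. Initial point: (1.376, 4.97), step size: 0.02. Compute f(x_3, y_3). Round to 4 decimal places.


Gradient descent on f(x,y) = 4*x^2 + 5*y^2.
Starting point: (1.376, 4.97), alpha = 0.02
Step 1: grad_x = 2*4*1.376 = 11.008, grad_y = 2*5*4.97 = 49.7
  x_1 = 1.376 - 0.02*11.008 = 1.1558
  y_1 = 4.97 - 0.02*49.7 = 3.976
Step 2: grad_x = 2*4*1.1558 = 9.2467, grad_y = 2*5*3.976 = 39.76
  x_2 = 1.1558 - 0.02*9.2467 = 0.9709
  y_2 = 3.976 - 0.02*39.76 = 3.1808
Step 3: grad_x = 2*4*0.9709 = 7.7672, grad_y = 2*5*3.1808 = 31.808
  x_3 = 0.9709 - 0.02*7.7672 = 0.8156
  y_3 = 3.1808 - 0.02*31.808 = 2.5446
f(0.8156, 2.5446) = 4*0.8156^2 + 5*2.5446^2 = 35.0365


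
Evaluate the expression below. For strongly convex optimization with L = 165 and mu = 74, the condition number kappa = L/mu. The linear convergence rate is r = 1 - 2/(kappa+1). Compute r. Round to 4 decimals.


Step 1: Compute the condition number.
kappa = L/mu = 165/74 = 2.2297
Step 2: Compute the convergence rate.
r = 1 - 2/(kappa + 1) = 1 - 2*mu/(L + mu) = (L - mu)/(L + mu) = 91/239 = 0.3808


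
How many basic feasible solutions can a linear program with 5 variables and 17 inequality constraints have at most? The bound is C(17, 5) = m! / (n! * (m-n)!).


Each vertex corresponds to some choice of n active constraints out of m, so the number of vertices is at most C(m, n) = m! / (n!(m-n)!).
m = 17, n = 5
Numerator: 17 * 16 * 15 * 14 * 13
Denominator: 5! = 120
C(17, 5) = 6188


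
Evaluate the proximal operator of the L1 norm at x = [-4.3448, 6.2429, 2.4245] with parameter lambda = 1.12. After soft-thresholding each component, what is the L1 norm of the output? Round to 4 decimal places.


Soft-thresholding with lambda = 1.12:
prox(-4.3448) = sign(-4.3448)*max(|-4.3448| - 1.12, 0) = -3.2248
prox(6.2429) = sign(6.2429)*max(|6.2429| - 1.12, 0) = 5.1229
prox(2.4245) = sign(2.4245)*max(|2.4245| - 1.12, 0) = 1.3045
prox(x) = [-3.2248, 5.1229, 1.3045]
||prox(x)||_1 = 3.2248 + 5.1229 + 1.3045 = 9.6522


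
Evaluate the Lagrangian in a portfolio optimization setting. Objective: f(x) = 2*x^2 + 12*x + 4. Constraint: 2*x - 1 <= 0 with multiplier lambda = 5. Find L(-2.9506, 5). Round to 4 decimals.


Step 1: Evaluate f(x).
f(-2.9506) = 2*(-2.9506)^2 + 12*(-2.9506) + 4 = -13.9951
Step 2: Evaluate g(x).
g(-2.9506) = 2*-2.9506 - 1 = -6.9012
Step 3: Compute Lagrangian.
L = -13.9951 + 5*-6.9012 = -48.5011


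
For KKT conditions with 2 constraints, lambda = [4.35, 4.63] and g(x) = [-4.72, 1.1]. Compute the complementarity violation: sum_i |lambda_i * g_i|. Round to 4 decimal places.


KKT complementary slackness check:
lambda_1 * g_1 = 4.35 * -4.72 = -20.532
lambda_2 * g_2 = 4.63 * 1.1 = 5.093
Total violation = 20.532 + 5.093 = 25.625


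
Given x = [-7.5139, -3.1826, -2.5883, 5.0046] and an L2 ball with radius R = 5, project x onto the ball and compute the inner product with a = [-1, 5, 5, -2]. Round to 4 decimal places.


Step 1: Compute ||x|| (intermediates to 6 decimals).
||x|| = sqrt((-7.5139)^2 + (-3.1826)^2 + (-2.5883)^2 + 5.0046^2) = 9.916297
Step 2: Project.
Since ||x|| > R, scale = R/||x|| = 5/9.916297 = 0.50422, proj(x) = scale * x
proj(x) = [-3.788659, -1.604731, -1.305073, 2.523419]
Step 3: Dot product.
a^T * proj(x) = -1*(-3.788659) + 5*(-1.604731) + 5*(-1.305073) - 2*2.523419 = -15.8072


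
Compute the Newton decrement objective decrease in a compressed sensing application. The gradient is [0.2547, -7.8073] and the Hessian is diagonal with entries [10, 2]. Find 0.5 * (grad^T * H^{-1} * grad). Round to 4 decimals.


Step 1: H is diagonal, so H^(-1) * g = [0.0255, -3.9037].
Step 2: g^T H^(-1) g = sum_i g_i^2 / H_ii
  = (0.2547)^2/10 + (-7.8073)^2/2
  = 0.0065 + 30.477 = 30.4835
Step 3: Objective decrease = 0.5 * g^T H^(-1) g = 15.2417


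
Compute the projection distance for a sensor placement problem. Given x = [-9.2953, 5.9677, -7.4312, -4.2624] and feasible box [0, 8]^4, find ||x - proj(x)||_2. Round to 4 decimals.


Project each component onto [0, 8].
clip(-9.2953) = 0.0, clip(5.9677) = 5.9677, clip(-7.4312) = 0.0, clip(-4.2624) = 0.0
Projection = [0.0, 5.9677, 0.0, 0.0]
Squared diffs: [86.4026, 0.0, 55.2227, 18.1681]
Distance = sqrt(159.7934) = 12.6409


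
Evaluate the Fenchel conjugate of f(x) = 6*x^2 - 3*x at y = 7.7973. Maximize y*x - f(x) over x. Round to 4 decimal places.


f*(y) = sup_x {y*x - a*x^2 - b*x} = sup_x {(y-b)*x - a*x^2}
FOC: (y - b) - 2a*x = 0 => x* = (y - b)/(2a)
x* = (7.7973 + 3)/(2*6) = 0.8998
f*(7.7973) = (y-b)^2/(4a) = (7.7973 + 3)^2/(4*6)
= 116.5817/24 = 4.8576


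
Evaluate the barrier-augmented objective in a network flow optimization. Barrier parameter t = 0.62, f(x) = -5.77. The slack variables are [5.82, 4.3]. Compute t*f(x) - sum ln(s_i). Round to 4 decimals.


Step 1: Compute log-barrier.
ln values: [1.7613, 1.4586]
phi = -(1.7613 + 1.4586) = -3.2199
Step 2: Compute augmented objective.
t*f(x) = 0.62*-5.77 = -3.5774
Total = -3.5774 - 3.2199 = -6.7973


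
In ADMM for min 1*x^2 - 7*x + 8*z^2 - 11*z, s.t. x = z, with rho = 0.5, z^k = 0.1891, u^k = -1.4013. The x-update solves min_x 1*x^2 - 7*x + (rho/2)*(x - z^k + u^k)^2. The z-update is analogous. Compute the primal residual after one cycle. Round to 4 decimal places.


ADMM iteration with rho = 0.5, z^k = 0.1891, u^k = -1.4013
Step 1: x-update.
Minimize 1*x^2 - 7*x + (0.5/2)*(x - 0.1891 - 1.4013)^2
FOC: (2*1 + 0.5)*x = 7 + 0.5*(0.1891 + 1.4013)
x^{k+1} = 3.1181
Step 2: z-update.
Minimize 8*z^2 - 11*z + (0.5/2)*(3.1181 - z - 1.4013)^2
FOC: (2*8 + 0.5)*z = 11 + 0.5*(3.1181 - 1.4013)
z^{k+1} = 0.7187
Step 3: u-update.
u^{k+1} = -1.4013 + 3.1181 - 0.7187 = 0.9981
Step 4: Primal residual = |3.1181 - 0.7187| = 2.3994


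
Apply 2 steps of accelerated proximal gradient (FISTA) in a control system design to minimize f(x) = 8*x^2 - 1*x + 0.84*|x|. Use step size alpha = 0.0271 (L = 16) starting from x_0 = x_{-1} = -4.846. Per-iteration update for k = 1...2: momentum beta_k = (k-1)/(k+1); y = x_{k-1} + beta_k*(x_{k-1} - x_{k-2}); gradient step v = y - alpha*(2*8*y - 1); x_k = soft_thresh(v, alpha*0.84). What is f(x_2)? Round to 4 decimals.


FISTA on f(x) = 8*x^2 - 1*x + 0.84*|x|
L = 16, alpha = 0.0271
Iteration 1: beta = 0.0, y = -4.846 + 0.0*(-4.846 + 4.846) = -4.846
  grad(y) = -78.536, v = y - alpha*grad = -2.7177
  prox(v) = soft_thresh(-2.7177, 0.0228) = -2.6949
Iteration 2: beta = 0.3333, y = -2.6949 + 0.3333*(-2.6949 + 4.846) = -1.9779
  grad(y) = -32.6461, v = y - alpha*grad = -1.0932
  prox(v) = soft_thresh(-1.0932, 0.0228) = -1.0704
f(x_2) = 8*(-1.0704)^2 - 1*(-1.0704) + 0.84*|-1.0704| = 11.1357


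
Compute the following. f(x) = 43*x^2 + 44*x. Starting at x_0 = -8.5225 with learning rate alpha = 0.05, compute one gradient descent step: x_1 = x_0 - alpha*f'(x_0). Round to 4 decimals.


We compute the gradient at x_0 and apply the update.
f'(x) = 86*x + 44
f'(-8.5225) = 86*-8.5225 + 44 = -688.935
x_1 = -8.5225 - 0.05*-688.935 = 25.9243


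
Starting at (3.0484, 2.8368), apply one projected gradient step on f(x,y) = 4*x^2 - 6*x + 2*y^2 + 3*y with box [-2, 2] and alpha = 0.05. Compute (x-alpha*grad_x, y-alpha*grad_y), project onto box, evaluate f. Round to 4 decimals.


Step 1: Compute gradient at (3.0484, 2.8368).
grad_x = 2*4*3.0484 - 6 = 18.3872
grad_y = 2*2*2.8368 + 3 = 14.3472
Step 2: Gradient step.
x_raw = 3.0484 - 0.05*18.3872 = 2.129
y_raw = 2.8368 - 0.05*14.3472 = 2.1194
Step 3: Project onto [-2, 2].
x_proj = clip(2.129) = 2.0
y_proj = clip(2.1194) = 2.0
Step 4: Evaluate f.
f(2.0, 2.0) = 18.0


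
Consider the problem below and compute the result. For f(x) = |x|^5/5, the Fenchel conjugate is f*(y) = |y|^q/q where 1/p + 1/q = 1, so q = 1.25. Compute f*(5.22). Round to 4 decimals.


The conjugate exponent q satisfies 1/p + 1/q = 1.
p = 5, so q = 5/(5 - 1) = 1.25
|y|^q = 5.22^1.25 = 7.8902
f*(5.22) = 7.8902 / 1.25 = 6.3122


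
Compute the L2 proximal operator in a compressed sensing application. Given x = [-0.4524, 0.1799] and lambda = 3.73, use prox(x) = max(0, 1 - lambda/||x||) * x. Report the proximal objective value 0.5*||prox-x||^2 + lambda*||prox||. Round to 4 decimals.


Step 1: Compute ||x||.
||x|| = 0.4869
Step 2: Compute scaling factor.
scale = max(0, 1 - 3.73/0.4869) = 0.0
Step 3: prox(x) = [-0.0, 0.0]
||prox(x)|| = 0.0
Step 4: Proximal objective.
0.5*||prox-x||^2 = 0.1185
lambda*||prox|| = 0.0
Total = 0.1185


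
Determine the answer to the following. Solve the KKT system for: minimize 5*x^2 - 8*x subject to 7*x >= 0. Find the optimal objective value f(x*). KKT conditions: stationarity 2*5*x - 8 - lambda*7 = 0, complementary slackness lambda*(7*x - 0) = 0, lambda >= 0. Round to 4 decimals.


Step 1: Try lambda = 0 (constraint inactive).
Stationarity: 2*5*x - 8 = 0
x* = 8/(2*5) = 0.8
Check constraint: 7*0.8 = 5.6 >= 0 -- satisfied.
Step 2: Compute optimal value.
f(x*) = 5*0.8^2 - 8*0.8 = -3.2


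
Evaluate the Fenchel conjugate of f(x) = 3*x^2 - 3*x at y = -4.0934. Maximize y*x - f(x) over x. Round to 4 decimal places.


f*(y) = sup_x {y*x - a*x^2 - b*x} = sup_x {(y-b)*x - a*x^2}
FOC: (y - b) - 2a*x = 0 => x* = (y - b)/(2a)
x* = (-4.0934 + 3)/(2*3) = -0.1822
f*(-4.0934) = (y-b)^2/(4a) = (-4.0934 + 3)^2/(4*3)
= 1.1955/12 = 0.0996


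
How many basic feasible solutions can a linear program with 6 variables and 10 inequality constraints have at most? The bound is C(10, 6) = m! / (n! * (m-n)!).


Each vertex corresponds to some choice of n active constraints out of m, so the number of vertices is at most C(m, n) = m! / (n!(m-n)!).
m = 10, n = 6
Numerator: 10 * 9 * 8 * 7 * 6 * 5
Denominator: 6! = 720
C(10, 6) = 210


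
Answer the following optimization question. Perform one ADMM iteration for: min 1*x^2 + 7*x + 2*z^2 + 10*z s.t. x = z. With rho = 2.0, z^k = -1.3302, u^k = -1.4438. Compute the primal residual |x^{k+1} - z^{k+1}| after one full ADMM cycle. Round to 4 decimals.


ADMM iteration with rho = 2.0, z^k = -1.3302, u^k = -1.4438
Step 1: x-update.
Minimize 1*x^2 + 7*x + (2.0/2)*(x + 1.3302 - 1.4438)^2
FOC: (2*1 + 2.0)*x = -7 + 2.0*(-1.3302 + 1.4438)
x^{k+1} = -1.6932
Step 2: z-update.
Minimize 2*z^2 + 10*z + (2.0/2)*(-1.6932 - z - 1.4438)^2
FOC: (2*2 + 2.0)*z = -10 + 2.0*(-1.6932 - 1.4438)
z^{k+1} = -2.7123
Step 3: u-update.
u^{k+1} = -1.4438 - 1.6932 + 2.7123 = -0.4247
Step 4: Primal residual = |-1.6932 + 2.7123| = 1.0191


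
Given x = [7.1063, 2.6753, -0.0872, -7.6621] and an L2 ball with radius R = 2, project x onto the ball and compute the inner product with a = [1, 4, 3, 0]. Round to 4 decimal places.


Step 1: Compute ||x|| (intermediates to 6 decimals).
||x|| = sqrt(7.1063^2 + 2.6753^2 + (-0.0872)^2 + (-7.6621)^2) = 10.787591
Step 2: Project.
Since ||x|| > R, scale = R/||x|| = 2/10.787591 = 0.185398, proj(x) = scale * x
proj(x) = [1.317494, 0.495995, -0.016167, -1.420538]
Step 3: Dot product.
a^T * proj(x) = 1*1.317494 + 4*0.495995 + 3*(-0.016167) + 0*(-1.420538) = 3.253


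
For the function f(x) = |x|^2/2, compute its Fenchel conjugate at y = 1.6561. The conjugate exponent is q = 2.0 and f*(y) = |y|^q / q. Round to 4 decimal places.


The conjugate exponent q satisfies 1/p + 1/q = 1.
p = 2, so q = 2/(2 - 1) = 2.0
|y|^q = 1.6561^2.0 = 2.7427
f*(1.6561) = 2.7427 / 2.0 = 1.3713


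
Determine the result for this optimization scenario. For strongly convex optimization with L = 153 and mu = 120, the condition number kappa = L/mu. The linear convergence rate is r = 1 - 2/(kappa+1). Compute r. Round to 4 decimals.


Step 1: Compute the condition number.
kappa = L/mu = 153/120 = 1.275
Step 2: Compute the convergence rate.
r = 1 - 2/(kappa + 1) = 1 - 2*mu/(L + mu) = (L - mu)/(L + mu) = 33/273 = 0.1209


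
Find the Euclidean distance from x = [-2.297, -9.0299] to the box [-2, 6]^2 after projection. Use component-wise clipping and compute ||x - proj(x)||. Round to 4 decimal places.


Project each component onto [-2, 6].
clip(-2.297) = -2.0, clip(-9.0299) = -2.0
Projection = [-2.0, -2.0]
Squared diffs: [0.0882, 49.4195]
Distance = sqrt(49.5077) = 7.0362


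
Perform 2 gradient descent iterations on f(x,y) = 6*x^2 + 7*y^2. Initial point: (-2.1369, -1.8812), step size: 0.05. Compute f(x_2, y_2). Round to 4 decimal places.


Gradient descent on f(x,y) = 6*x^2 + 7*y^2.
Starting point: (-2.1369, -1.8812), alpha = 0.05
Step 1: grad_x = 2*6*-2.1369 = -25.6428, grad_y = 2*7*-1.8812 = -26.3368
  x_1 = -2.1369 - 0.05*-25.6428 = -0.8548
  y_1 = -1.8812 - 0.05*-26.3368 = -0.5644
Step 2: grad_x = 2*6*-0.8548 = -10.2571, grad_y = 2*7*-0.5644 = -7.901
  x_2 = -0.8548 - 0.05*-10.2571 = -0.3419
  y_2 = -0.5644 - 0.05*-7.901 = -0.1693
f(-0.3419, -0.1693) = 6*(-0.3419)^2 + 7*(-0.1693)^2 = 0.902


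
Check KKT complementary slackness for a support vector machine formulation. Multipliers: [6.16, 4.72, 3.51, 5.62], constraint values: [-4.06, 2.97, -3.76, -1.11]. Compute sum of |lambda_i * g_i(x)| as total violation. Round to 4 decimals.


KKT complementary slackness check:
lambda_1 * g_1 = 6.16 * -4.06 = -25.0096
lambda_2 * g_2 = 4.72 * 2.97 = 14.0184
lambda_3 * g_3 = 3.51 * -3.76 = -13.1976
lambda_4 * g_4 = 5.62 * -1.11 = -6.2382
Total violation = 25.0096 + 14.0184 + 13.1976 + 6.2382 = 58.4638


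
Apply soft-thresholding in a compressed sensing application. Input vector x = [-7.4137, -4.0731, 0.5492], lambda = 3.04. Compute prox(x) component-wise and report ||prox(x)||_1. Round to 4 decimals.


Soft-thresholding with lambda = 3.04:
prox(-7.4137) = sign(-7.4137)*max(|-7.4137| - 3.04, 0) = -4.3737
prox(-4.0731) = sign(-4.0731)*max(|-4.0731| - 3.04, 0) = -1.0331
prox(0.5492) = sign(0.5492)*max(|0.5492| - 3.04, 0) = 0.0
prox(x) = [-4.3737, -1.0331, 0.0]
||prox(x)||_1 = 4.3737 + 1.0331 + 0.0 = 5.4068
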